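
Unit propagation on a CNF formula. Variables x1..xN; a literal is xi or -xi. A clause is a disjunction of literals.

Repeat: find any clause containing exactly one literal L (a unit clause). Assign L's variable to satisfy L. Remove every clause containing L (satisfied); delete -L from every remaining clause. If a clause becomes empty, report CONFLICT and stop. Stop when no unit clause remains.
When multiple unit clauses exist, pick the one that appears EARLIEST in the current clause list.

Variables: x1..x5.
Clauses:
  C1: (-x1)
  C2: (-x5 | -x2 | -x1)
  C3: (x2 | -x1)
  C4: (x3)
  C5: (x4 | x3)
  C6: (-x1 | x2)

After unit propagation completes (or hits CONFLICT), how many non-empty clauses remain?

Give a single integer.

Answer: 0

Derivation:
unit clause [-1] forces x1=F; simplify:
  satisfied 4 clause(s); 2 remain; assigned so far: [1]
unit clause [3] forces x3=T; simplify:
  satisfied 2 clause(s); 0 remain; assigned so far: [1, 3]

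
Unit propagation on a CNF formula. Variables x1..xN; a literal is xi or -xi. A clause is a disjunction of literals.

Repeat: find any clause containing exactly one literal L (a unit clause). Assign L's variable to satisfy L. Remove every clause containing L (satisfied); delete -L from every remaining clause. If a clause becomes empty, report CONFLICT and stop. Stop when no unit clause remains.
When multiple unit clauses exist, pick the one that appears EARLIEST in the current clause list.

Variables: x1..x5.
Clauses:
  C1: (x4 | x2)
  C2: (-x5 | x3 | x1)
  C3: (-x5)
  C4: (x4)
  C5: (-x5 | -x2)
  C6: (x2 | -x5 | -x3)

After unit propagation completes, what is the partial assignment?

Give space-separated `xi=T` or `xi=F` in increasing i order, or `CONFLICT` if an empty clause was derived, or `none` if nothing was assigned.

unit clause [-5] forces x5=F; simplify:
  satisfied 4 clause(s); 2 remain; assigned so far: [5]
unit clause [4] forces x4=T; simplify:
  satisfied 2 clause(s); 0 remain; assigned so far: [4, 5]

Answer: x4=T x5=F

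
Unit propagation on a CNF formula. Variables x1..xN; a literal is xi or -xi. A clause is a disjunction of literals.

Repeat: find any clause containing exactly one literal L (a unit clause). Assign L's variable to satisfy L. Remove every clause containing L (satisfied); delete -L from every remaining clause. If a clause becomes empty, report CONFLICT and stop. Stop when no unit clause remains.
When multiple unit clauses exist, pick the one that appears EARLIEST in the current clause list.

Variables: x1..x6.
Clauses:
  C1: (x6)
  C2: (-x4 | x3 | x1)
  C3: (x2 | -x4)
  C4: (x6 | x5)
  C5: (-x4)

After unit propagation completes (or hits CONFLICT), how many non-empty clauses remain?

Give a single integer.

Answer: 0

Derivation:
unit clause [6] forces x6=T; simplify:
  satisfied 2 clause(s); 3 remain; assigned so far: [6]
unit clause [-4] forces x4=F; simplify:
  satisfied 3 clause(s); 0 remain; assigned so far: [4, 6]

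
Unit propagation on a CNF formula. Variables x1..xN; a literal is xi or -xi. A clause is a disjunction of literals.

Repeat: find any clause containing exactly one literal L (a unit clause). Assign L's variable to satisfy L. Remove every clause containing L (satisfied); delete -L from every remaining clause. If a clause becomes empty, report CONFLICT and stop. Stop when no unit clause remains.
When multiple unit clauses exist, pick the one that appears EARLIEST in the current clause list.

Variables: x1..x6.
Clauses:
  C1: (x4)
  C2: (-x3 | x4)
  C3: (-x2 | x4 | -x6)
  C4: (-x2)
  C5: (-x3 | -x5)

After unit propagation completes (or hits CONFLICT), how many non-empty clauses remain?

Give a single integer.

Answer: 1

Derivation:
unit clause [4] forces x4=T; simplify:
  satisfied 3 clause(s); 2 remain; assigned so far: [4]
unit clause [-2] forces x2=F; simplify:
  satisfied 1 clause(s); 1 remain; assigned so far: [2, 4]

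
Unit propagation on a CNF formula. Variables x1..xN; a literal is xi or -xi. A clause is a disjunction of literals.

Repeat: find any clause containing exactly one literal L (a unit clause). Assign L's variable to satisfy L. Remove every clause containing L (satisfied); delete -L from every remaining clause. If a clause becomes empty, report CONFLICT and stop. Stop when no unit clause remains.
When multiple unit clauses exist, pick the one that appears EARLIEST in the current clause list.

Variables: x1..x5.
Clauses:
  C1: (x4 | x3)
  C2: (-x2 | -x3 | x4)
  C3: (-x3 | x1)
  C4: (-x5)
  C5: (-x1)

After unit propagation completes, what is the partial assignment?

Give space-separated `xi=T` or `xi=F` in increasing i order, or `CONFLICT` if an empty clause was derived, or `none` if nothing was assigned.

unit clause [-5] forces x5=F; simplify:
  satisfied 1 clause(s); 4 remain; assigned so far: [5]
unit clause [-1] forces x1=F; simplify:
  drop 1 from [-3, 1] -> [-3]
  satisfied 1 clause(s); 3 remain; assigned so far: [1, 5]
unit clause [-3] forces x3=F; simplify:
  drop 3 from [4, 3] -> [4]
  satisfied 2 clause(s); 1 remain; assigned so far: [1, 3, 5]
unit clause [4] forces x4=T; simplify:
  satisfied 1 clause(s); 0 remain; assigned so far: [1, 3, 4, 5]

Answer: x1=F x3=F x4=T x5=F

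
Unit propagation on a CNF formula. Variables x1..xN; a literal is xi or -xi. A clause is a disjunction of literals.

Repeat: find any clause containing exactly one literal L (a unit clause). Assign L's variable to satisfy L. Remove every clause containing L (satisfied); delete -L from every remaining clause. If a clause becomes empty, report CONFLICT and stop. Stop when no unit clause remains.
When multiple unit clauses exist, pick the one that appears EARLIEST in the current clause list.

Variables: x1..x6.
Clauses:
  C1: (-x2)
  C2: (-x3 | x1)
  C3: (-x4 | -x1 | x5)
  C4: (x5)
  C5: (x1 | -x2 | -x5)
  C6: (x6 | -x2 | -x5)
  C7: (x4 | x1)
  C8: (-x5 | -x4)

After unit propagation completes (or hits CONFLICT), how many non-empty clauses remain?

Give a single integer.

Answer: 0

Derivation:
unit clause [-2] forces x2=F; simplify:
  satisfied 3 clause(s); 5 remain; assigned so far: [2]
unit clause [5] forces x5=T; simplify:
  drop -5 from [-5, -4] -> [-4]
  satisfied 2 clause(s); 3 remain; assigned so far: [2, 5]
unit clause [-4] forces x4=F; simplify:
  drop 4 from [4, 1] -> [1]
  satisfied 1 clause(s); 2 remain; assigned so far: [2, 4, 5]
unit clause [1] forces x1=T; simplify:
  satisfied 2 clause(s); 0 remain; assigned so far: [1, 2, 4, 5]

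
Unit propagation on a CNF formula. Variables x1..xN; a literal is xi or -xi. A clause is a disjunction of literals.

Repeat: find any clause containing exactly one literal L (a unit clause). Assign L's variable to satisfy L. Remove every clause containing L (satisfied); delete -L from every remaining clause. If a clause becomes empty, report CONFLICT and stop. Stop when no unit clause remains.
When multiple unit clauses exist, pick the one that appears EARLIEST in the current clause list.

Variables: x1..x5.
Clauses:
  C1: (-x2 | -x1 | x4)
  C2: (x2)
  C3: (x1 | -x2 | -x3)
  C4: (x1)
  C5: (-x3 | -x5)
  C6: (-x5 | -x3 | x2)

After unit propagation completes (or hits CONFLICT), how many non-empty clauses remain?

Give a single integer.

unit clause [2] forces x2=T; simplify:
  drop -2 from [-2, -1, 4] -> [-1, 4]
  drop -2 from [1, -2, -3] -> [1, -3]
  satisfied 2 clause(s); 4 remain; assigned so far: [2]
unit clause [1] forces x1=T; simplify:
  drop -1 from [-1, 4] -> [4]
  satisfied 2 clause(s); 2 remain; assigned so far: [1, 2]
unit clause [4] forces x4=T; simplify:
  satisfied 1 clause(s); 1 remain; assigned so far: [1, 2, 4]

Answer: 1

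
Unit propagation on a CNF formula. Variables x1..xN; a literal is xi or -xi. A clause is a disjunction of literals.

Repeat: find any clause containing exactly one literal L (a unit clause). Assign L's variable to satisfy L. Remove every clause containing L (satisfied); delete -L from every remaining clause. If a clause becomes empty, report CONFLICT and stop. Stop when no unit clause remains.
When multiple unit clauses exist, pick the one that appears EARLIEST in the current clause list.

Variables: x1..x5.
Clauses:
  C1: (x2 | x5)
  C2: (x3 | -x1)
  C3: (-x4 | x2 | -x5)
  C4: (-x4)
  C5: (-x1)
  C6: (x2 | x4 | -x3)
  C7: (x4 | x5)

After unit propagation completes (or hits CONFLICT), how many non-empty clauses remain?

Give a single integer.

unit clause [-4] forces x4=F; simplify:
  drop 4 from [2, 4, -3] -> [2, -3]
  drop 4 from [4, 5] -> [5]
  satisfied 2 clause(s); 5 remain; assigned so far: [4]
unit clause [-1] forces x1=F; simplify:
  satisfied 2 clause(s); 3 remain; assigned so far: [1, 4]
unit clause [5] forces x5=T; simplify:
  satisfied 2 clause(s); 1 remain; assigned so far: [1, 4, 5]

Answer: 1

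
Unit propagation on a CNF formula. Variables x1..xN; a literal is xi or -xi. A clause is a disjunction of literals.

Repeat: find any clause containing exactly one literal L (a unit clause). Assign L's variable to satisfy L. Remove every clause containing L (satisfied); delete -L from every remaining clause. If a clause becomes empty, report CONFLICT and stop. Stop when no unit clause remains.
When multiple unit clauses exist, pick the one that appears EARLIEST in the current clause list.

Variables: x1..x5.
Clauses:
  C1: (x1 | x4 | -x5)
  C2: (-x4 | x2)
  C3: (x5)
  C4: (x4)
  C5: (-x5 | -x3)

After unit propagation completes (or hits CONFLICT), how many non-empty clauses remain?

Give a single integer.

unit clause [5] forces x5=T; simplify:
  drop -5 from [1, 4, -5] -> [1, 4]
  drop -5 from [-5, -3] -> [-3]
  satisfied 1 clause(s); 4 remain; assigned so far: [5]
unit clause [4] forces x4=T; simplify:
  drop -4 from [-4, 2] -> [2]
  satisfied 2 clause(s); 2 remain; assigned so far: [4, 5]
unit clause [2] forces x2=T; simplify:
  satisfied 1 clause(s); 1 remain; assigned so far: [2, 4, 5]
unit clause [-3] forces x3=F; simplify:
  satisfied 1 clause(s); 0 remain; assigned so far: [2, 3, 4, 5]

Answer: 0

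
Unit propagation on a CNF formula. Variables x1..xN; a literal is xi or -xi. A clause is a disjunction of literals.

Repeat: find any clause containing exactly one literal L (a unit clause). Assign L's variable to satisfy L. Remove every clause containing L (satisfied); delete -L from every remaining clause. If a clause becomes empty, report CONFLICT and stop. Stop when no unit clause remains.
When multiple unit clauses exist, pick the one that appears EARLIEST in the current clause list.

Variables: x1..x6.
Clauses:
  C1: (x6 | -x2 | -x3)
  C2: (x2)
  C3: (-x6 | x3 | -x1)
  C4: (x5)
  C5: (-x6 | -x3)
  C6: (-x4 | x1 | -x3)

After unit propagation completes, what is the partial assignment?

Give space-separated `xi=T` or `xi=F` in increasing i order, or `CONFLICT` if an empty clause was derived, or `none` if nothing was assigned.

Answer: x2=T x5=T

Derivation:
unit clause [2] forces x2=T; simplify:
  drop -2 from [6, -2, -3] -> [6, -3]
  satisfied 1 clause(s); 5 remain; assigned so far: [2]
unit clause [5] forces x5=T; simplify:
  satisfied 1 clause(s); 4 remain; assigned so far: [2, 5]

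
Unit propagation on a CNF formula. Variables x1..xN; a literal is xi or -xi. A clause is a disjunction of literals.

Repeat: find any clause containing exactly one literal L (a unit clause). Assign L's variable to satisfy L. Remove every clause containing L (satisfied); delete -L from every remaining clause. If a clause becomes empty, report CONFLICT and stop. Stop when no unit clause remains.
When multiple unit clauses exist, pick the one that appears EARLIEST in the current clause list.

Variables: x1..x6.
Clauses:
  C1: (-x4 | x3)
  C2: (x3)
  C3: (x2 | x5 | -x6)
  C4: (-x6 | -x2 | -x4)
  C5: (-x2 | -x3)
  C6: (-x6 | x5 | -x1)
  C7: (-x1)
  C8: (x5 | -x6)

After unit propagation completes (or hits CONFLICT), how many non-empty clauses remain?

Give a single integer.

unit clause [3] forces x3=T; simplify:
  drop -3 from [-2, -3] -> [-2]
  satisfied 2 clause(s); 6 remain; assigned so far: [3]
unit clause [-2] forces x2=F; simplify:
  drop 2 from [2, 5, -6] -> [5, -6]
  satisfied 2 clause(s); 4 remain; assigned so far: [2, 3]
unit clause [-1] forces x1=F; simplify:
  satisfied 2 clause(s); 2 remain; assigned so far: [1, 2, 3]

Answer: 2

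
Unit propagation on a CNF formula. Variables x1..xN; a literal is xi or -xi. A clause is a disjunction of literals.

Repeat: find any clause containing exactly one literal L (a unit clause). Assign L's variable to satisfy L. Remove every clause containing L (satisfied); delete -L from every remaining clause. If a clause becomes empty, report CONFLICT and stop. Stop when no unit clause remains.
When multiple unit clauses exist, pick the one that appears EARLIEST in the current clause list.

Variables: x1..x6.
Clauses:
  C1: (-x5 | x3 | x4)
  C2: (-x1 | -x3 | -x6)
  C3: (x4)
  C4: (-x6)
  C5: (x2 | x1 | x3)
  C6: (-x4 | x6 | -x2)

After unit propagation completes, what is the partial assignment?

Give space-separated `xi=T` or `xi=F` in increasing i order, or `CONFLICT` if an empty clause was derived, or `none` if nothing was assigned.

unit clause [4] forces x4=T; simplify:
  drop -4 from [-4, 6, -2] -> [6, -2]
  satisfied 2 clause(s); 4 remain; assigned so far: [4]
unit clause [-6] forces x6=F; simplify:
  drop 6 from [6, -2] -> [-2]
  satisfied 2 clause(s); 2 remain; assigned so far: [4, 6]
unit clause [-2] forces x2=F; simplify:
  drop 2 from [2, 1, 3] -> [1, 3]
  satisfied 1 clause(s); 1 remain; assigned so far: [2, 4, 6]

Answer: x2=F x4=T x6=F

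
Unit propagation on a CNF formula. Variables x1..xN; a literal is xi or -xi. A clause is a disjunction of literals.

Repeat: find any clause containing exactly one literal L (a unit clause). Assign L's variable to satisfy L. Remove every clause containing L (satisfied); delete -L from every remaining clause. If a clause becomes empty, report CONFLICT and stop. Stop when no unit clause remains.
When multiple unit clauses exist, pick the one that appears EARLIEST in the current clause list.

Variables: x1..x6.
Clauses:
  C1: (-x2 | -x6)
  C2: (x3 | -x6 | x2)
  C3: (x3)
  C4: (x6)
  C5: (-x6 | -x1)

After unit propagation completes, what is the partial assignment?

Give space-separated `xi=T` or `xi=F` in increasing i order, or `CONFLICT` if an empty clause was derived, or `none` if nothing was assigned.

unit clause [3] forces x3=T; simplify:
  satisfied 2 clause(s); 3 remain; assigned so far: [3]
unit clause [6] forces x6=T; simplify:
  drop -6 from [-2, -6] -> [-2]
  drop -6 from [-6, -1] -> [-1]
  satisfied 1 clause(s); 2 remain; assigned so far: [3, 6]
unit clause [-2] forces x2=F; simplify:
  satisfied 1 clause(s); 1 remain; assigned so far: [2, 3, 6]
unit clause [-1] forces x1=F; simplify:
  satisfied 1 clause(s); 0 remain; assigned so far: [1, 2, 3, 6]

Answer: x1=F x2=F x3=T x6=T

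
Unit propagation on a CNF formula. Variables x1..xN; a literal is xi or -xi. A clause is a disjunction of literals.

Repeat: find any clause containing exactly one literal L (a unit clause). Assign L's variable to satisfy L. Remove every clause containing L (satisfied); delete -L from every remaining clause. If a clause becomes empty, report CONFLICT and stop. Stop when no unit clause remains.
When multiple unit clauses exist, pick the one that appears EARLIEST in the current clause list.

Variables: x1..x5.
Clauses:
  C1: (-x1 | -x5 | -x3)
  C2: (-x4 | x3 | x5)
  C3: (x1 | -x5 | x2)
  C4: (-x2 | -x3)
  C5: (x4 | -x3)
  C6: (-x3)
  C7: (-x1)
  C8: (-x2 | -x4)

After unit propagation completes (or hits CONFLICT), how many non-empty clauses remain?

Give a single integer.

Answer: 3

Derivation:
unit clause [-3] forces x3=F; simplify:
  drop 3 from [-4, 3, 5] -> [-4, 5]
  satisfied 4 clause(s); 4 remain; assigned so far: [3]
unit clause [-1] forces x1=F; simplify:
  drop 1 from [1, -5, 2] -> [-5, 2]
  satisfied 1 clause(s); 3 remain; assigned so far: [1, 3]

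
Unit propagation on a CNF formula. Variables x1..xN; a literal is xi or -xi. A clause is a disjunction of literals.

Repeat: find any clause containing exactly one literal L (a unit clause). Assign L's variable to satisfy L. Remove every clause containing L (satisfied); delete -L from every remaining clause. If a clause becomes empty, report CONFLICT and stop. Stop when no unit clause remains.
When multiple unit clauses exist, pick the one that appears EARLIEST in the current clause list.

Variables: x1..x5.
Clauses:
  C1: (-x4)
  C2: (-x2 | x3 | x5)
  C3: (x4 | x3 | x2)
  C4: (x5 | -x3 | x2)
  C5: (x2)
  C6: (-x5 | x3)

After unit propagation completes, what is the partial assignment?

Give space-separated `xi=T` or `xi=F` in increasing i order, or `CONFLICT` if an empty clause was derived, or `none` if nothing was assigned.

unit clause [-4] forces x4=F; simplify:
  drop 4 from [4, 3, 2] -> [3, 2]
  satisfied 1 clause(s); 5 remain; assigned so far: [4]
unit clause [2] forces x2=T; simplify:
  drop -2 from [-2, 3, 5] -> [3, 5]
  satisfied 3 clause(s); 2 remain; assigned so far: [2, 4]

Answer: x2=T x4=F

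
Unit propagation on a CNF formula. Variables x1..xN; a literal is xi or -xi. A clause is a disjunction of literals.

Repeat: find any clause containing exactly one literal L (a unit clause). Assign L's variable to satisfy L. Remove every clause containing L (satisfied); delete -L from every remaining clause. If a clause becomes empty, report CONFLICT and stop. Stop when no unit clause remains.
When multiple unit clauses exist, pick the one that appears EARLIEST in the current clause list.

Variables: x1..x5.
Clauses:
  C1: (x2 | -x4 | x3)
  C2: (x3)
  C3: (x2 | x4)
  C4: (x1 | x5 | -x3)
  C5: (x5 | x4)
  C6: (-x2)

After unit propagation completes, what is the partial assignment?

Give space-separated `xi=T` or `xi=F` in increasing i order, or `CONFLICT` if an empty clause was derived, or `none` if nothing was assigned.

Answer: x2=F x3=T x4=T

Derivation:
unit clause [3] forces x3=T; simplify:
  drop -3 from [1, 5, -3] -> [1, 5]
  satisfied 2 clause(s); 4 remain; assigned so far: [3]
unit clause [-2] forces x2=F; simplify:
  drop 2 from [2, 4] -> [4]
  satisfied 1 clause(s); 3 remain; assigned so far: [2, 3]
unit clause [4] forces x4=T; simplify:
  satisfied 2 clause(s); 1 remain; assigned so far: [2, 3, 4]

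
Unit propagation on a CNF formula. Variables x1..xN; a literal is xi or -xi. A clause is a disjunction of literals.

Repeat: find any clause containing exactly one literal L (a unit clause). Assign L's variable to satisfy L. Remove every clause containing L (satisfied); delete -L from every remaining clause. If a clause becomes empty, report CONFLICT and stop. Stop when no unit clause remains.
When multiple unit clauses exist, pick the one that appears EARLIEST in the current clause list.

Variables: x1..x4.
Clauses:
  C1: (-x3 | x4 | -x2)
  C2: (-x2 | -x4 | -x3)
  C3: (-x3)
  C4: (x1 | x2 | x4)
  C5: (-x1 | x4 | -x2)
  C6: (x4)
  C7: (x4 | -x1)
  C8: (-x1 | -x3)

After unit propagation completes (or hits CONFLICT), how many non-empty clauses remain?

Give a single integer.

unit clause [-3] forces x3=F; simplify:
  satisfied 4 clause(s); 4 remain; assigned so far: [3]
unit clause [4] forces x4=T; simplify:
  satisfied 4 clause(s); 0 remain; assigned so far: [3, 4]

Answer: 0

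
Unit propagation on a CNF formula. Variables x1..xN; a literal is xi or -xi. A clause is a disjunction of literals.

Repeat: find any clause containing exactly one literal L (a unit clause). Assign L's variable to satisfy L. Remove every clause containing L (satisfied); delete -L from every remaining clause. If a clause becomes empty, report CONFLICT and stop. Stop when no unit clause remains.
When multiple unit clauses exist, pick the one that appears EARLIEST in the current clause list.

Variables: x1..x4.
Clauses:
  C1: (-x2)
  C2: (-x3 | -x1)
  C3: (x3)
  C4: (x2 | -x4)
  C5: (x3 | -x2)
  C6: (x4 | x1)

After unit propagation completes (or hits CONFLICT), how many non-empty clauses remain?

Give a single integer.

Answer: 0

Derivation:
unit clause [-2] forces x2=F; simplify:
  drop 2 from [2, -4] -> [-4]
  satisfied 2 clause(s); 4 remain; assigned so far: [2]
unit clause [3] forces x3=T; simplify:
  drop -3 from [-3, -1] -> [-1]
  satisfied 1 clause(s); 3 remain; assigned so far: [2, 3]
unit clause [-1] forces x1=F; simplify:
  drop 1 from [4, 1] -> [4]
  satisfied 1 clause(s); 2 remain; assigned so far: [1, 2, 3]
unit clause [-4] forces x4=F; simplify:
  drop 4 from [4] -> [] (empty!)
  satisfied 1 clause(s); 1 remain; assigned so far: [1, 2, 3, 4]
CONFLICT (empty clause)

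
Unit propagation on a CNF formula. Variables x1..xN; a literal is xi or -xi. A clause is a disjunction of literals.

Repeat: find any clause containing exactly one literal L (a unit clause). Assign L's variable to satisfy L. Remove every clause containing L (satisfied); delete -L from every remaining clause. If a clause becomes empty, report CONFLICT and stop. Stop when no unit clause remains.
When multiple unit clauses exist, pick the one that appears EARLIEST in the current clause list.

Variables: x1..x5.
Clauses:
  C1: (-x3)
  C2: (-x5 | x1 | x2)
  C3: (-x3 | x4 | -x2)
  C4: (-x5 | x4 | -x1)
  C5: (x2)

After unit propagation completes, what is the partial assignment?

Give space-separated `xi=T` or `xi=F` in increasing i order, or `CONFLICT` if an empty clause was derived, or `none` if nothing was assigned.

unit clause [-3] forces x3=F; simplify:
  satisfied 2 clause(s); 3 remain; assigned so far: [3]
unit clause [2] forces x2=T; simplify:
  satisfied 2 clause(s); 1 remain; assigned so far: [2, 3]

Answer: x2=T x3=F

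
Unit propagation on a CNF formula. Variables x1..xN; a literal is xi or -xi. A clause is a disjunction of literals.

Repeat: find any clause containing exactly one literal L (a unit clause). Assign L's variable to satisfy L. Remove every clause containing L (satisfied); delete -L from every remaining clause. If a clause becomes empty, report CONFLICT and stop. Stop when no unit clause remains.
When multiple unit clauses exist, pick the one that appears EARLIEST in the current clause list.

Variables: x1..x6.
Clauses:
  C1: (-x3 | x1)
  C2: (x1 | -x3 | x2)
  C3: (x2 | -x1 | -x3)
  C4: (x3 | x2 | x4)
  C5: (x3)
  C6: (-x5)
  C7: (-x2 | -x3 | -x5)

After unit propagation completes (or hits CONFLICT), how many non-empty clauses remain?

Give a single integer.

unit clause [3] forces x3=T; simplify:
  drop -3 from [-3, 1] -> [1]
  drop -3 from [1, -3, 2] -> [1, 2]
  drop -3 from [2, -1, -3] -> [2, -1]
  drop -3 from [-2, -3, -5] -> [-2, -5]
  satisfied 2 clause(s); 5 remain; assigned so far: [3]
unit clause [1] forces x1=T; simplify:
  drop -1 from [2, -1] -> [2]
  satisfied 2 clause(s); 3 remain; assigned so far: [1, 3]
unit clause [2] forces x2=T; simplify:
  drop -2 from [-2, -5] -> [-5]
  satisfied 1 clause(s); 2 remain; assigned so far: [1, 2, 3]
unit clause [-5] forces x5=F; simplify:
  satisfied 2 clause(s); 0 remain; assigned so far: [1, 2, 3, 5]

Answer: 0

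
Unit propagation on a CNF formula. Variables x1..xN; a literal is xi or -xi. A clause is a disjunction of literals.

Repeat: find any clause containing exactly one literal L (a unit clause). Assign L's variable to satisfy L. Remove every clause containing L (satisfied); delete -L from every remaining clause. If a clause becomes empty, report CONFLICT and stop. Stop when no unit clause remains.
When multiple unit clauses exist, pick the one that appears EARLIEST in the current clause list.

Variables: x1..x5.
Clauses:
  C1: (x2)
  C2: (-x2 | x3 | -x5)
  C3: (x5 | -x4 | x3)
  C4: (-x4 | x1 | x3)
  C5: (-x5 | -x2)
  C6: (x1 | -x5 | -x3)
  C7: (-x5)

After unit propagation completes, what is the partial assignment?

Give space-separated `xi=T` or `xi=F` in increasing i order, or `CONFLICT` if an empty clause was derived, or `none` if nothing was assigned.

Answer: x2=T x5=F

Derivation:
unit clause [2] forces x2=T; simplify:
  drop -2 from [-2, 3, -5] -> [3, -5]
  drop -2 from [-5, -2] -> [-5]
  satisfied 1 clause(s); 6 remain; assigned so far: [2]
unit clause [-5] forces x5=F; simplify:
  drop 5 from [5, -4, 3] -> [-4, 3]
  satisfied 4 clause(s); 2 remain; assigned so far: [2, 5]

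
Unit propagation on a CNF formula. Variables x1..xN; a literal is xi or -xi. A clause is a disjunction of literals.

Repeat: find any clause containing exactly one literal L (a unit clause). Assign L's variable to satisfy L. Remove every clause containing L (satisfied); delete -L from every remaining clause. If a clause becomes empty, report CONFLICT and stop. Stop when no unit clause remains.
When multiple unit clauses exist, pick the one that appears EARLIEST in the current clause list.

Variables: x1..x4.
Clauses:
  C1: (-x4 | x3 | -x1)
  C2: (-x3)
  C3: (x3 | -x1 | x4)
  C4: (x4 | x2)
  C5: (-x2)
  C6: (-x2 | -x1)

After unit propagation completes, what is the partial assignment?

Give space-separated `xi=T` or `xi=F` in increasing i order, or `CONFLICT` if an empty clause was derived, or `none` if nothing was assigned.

Answer: x1=F x2=F x3=F x4=T

Derivation:
unit clause [-3] forces x3=F; simplify:
  drop 3 from [-4, 3, -1] -> [-4, -1]
  drop 3 from [3, -1, 4] -> [-1, 4]
  satisfied 1 clause(s); 5 remain; assigned so far: [3]
unit clause [-2] forces x2=F; simplify:
  drop 2 from [4, 2] -> [4]
  satisfied 2 clause(s); 3 remain; assigned so far: [2, 3]
unit clause [4] forces x4=T; simplify:
  drop -4 from [-4, -1] -> [-1]
  satisfied 2 clause(s); 1 remain; assigned so far: [2, 3, 4]
unit clause [-1] forces x1=F; simplify:
  satisfied 1 clause(s); 0 remain; assigned so far: [1, 2, 3, 4]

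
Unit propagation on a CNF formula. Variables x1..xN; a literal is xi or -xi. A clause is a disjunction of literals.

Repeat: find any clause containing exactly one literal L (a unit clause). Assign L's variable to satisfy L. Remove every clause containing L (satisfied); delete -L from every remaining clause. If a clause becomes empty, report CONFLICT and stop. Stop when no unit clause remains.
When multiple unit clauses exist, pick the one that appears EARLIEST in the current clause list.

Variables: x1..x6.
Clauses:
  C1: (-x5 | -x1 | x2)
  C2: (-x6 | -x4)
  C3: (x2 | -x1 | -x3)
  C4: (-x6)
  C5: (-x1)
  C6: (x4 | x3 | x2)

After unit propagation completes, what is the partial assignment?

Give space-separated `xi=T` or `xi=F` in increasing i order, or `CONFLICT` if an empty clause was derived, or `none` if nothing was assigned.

unit clause [-6] forces x6=F; simplify:
  satisfied 2 clause(s); 4 remain; assigned so far: [6]
unit clause [-1] forces x1=F; simplify:
  satisfied 3 clause(s); 1 remain; assigned so far: [1, 6]

Answer: x1=F x6=F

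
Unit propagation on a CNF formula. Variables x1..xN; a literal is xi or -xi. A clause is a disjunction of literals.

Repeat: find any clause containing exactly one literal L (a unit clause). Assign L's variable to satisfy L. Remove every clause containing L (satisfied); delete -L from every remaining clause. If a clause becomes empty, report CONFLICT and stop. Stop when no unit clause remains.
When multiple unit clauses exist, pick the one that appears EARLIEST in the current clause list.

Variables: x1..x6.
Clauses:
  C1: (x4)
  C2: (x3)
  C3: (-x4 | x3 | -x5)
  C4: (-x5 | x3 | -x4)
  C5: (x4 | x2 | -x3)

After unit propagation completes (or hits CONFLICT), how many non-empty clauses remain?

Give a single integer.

unit clause [4] forces x4=T; simplify:
  drop -4 from [-4, 3, -5] -> [3, -5]
  drop -4 from [-5, 3, -4] -> [-5, 3]
  satisfied 2 clause(s); 3 remain; assigned so far: [4]
unit clause [3] forces x3=T; simplify:
  satisfied 3 clause(s); 0 remain; assigned so far: [3, 4]

Answer: 0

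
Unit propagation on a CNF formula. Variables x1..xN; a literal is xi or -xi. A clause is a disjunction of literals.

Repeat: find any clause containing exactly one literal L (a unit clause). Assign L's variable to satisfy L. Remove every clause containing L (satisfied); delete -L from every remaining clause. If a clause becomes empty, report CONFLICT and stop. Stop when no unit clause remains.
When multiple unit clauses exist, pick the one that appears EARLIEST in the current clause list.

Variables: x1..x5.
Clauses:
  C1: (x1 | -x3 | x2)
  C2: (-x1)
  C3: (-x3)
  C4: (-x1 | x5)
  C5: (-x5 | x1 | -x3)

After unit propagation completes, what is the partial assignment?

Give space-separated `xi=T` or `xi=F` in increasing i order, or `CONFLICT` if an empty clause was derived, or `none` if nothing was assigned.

unit clause [-1] forces x1=F; simplify:
  drop 1 from [1, -3, 2] -> [-3, 2]
  drop 1 from [-5, 1, -3] -> [-5, -3]
  satisfied 2 clause(s); 3 remain; assigned so far: [1]
unit clause [-3] forces x3=F; simplify:
  satisfied 3 clause(s); 0 remain; assigned so far: [1, 3]

Answer: x1=F x3=F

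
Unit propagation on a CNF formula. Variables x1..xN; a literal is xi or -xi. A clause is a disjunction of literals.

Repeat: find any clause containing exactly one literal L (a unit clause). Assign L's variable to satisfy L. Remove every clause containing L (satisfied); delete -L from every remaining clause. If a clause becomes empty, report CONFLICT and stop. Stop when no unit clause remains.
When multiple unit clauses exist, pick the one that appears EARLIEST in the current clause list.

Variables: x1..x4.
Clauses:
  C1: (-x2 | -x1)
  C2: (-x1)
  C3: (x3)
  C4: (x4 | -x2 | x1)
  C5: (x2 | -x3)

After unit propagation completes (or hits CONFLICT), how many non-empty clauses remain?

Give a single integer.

unit clause [-1] forces x1=F; simplify:
  drop 1 from [4, -2, 1] -> [4, -2]
  satisfied 2 clause(s); 3 remain; assigned so far: [1]
unit clause [3] forces x3=T; simplify:
  drop -3 from [2, -3] -> [2]
  satisfied 1 clause(s); 2 remain; assigned so far: [1, 3]
unit clause [2] forces x2=T; simplify:
  drop -2 from [4, -2] -> [4]
  satisfied 1 clause(s); 1 remain; assigned so far: [1, 2, 3]
unit clause [4] forces x4=T; simplify:
  satisfied 1 clause(s); 0 remain; assigned so far: [1, 2, 3, 4]

Answer: 0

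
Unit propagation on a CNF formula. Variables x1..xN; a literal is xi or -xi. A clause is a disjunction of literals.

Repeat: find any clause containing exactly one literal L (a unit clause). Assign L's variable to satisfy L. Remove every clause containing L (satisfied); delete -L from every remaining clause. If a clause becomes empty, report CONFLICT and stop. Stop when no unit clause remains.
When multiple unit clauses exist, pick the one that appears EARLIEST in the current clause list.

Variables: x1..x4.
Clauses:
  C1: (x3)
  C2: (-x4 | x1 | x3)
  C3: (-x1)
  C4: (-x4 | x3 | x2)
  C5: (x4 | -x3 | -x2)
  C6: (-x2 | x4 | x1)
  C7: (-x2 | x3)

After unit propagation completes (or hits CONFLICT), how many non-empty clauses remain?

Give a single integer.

unit clause [3] forces x3=T; simplify:
  drop -3 from [4, -3, -2] -> [4, -2]
  satisfied 4 clause(s); 3 remain; assigned so far: [3]
unit clause [-1] forces x1=F; simplify:
  drop 1 from [-2, 4, 1] -> [-2, 4]
  satisfied 1 clause(s); 2 remain; assigned so far: [1, 3]

Answer: 2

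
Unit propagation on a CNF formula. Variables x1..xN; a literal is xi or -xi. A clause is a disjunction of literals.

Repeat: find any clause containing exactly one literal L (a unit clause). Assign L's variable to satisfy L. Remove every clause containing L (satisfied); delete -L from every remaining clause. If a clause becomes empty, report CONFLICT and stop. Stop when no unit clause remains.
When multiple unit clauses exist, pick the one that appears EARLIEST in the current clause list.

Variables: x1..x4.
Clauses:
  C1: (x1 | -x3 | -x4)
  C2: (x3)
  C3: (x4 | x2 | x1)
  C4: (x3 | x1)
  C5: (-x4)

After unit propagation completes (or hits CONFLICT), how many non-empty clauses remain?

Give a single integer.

Answer: 1

Derivation:
unit clause [3] forces x3=T; simplify:
  drop -3 from [1, -3, -4] -> [1, -4]
  satisfied 2 clause(s); 3 remain; assigned so far: [3]
unit clause [-4] forces x4=F; simplify:
  drop 4 from [4, 2, 1] -> [2, 1]
  satisfied 2 clause(s); 1 remain; assigned so far: [3, 4]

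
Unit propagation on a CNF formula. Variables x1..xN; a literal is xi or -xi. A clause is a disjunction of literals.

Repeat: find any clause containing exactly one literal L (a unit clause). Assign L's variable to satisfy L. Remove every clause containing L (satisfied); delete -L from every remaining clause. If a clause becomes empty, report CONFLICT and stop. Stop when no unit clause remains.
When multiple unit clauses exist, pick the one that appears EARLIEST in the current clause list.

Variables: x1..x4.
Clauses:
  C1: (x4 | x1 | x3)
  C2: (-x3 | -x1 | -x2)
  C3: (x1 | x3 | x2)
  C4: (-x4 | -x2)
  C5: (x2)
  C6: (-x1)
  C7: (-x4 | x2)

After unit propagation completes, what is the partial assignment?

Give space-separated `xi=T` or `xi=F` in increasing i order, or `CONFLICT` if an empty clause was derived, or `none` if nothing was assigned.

unit clause [2] forces x2=T; simplify:
  drop -2 from [-3, -1, -2] -> [-3, -1]
  drop -2 from [-4, -2] -> [-4]
  satisfied 3 clause(s); 4 remain; assigned so far: [2]
unit clause [-4] forces x4=F; simplify:
  drop 4 from [4, 1, 3] -> [1, 3]
  satisfied 1 clause(s); 3 remain; assigned so far: [2, 4]
unit clause [-1] forces x1=F; simplify:
  drop 1 from [1, 3] -> [3]
  satisfied 2 clause(s); 1 remain; assigned so far: [1, 2, 4]
unit clause [3] forces x3=T; simplify:
  satisfied 1 clause(s); 0 remain; assigned so far: [1, 2, 3, 4]

Answer: x1=F x2=T x3=T x4=F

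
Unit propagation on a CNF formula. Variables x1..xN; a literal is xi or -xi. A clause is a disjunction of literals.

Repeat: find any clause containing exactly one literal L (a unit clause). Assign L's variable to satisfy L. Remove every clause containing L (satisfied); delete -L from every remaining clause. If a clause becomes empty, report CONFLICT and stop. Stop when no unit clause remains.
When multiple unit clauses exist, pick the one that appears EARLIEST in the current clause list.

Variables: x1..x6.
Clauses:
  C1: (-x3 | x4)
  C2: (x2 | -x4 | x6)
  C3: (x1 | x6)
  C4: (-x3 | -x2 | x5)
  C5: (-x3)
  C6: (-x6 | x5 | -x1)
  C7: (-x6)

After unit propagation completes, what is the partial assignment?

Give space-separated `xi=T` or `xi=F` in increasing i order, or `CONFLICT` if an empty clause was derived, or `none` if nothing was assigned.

unit clause [-3] forces x3=F; simplify:
  satisfied 3 clause(s); 4 remain; assigned so far: [3]
unit clause [-6] forces x6=F; simplify:
  drop 6 from [2, -4, 6] -> [2, -4]
  drop 6 from [1, 6] -> [1]
  satisfied 2 clause(s); 2 remain; assigned so far: [3, 6]
unit clause [1] forces x1=T; simplify:
  satisfied 1 clause(s); 1 remain; assigned so far: [1, 3, 6]

Answer: x1=T x3=F x6=F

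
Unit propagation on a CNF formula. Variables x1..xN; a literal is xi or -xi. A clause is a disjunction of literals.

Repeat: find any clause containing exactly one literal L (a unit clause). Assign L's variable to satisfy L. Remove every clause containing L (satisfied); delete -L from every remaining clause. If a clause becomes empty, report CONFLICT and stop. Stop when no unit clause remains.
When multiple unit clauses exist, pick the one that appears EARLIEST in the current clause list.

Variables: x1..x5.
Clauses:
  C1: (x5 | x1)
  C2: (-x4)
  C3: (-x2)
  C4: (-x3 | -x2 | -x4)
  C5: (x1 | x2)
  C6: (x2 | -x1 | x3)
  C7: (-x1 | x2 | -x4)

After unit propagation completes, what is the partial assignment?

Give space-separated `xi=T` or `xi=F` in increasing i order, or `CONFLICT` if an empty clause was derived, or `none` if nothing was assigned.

unit clause [-4] forces x4=F; simplify:
  satisfied 3 clause(s); 4 remain; assigned so far: [4]
unit clause [-2] forces x2=F; simplify:
  drop 2 from [1, 2] -> [1]
  drop 2 from [2, -1, 3] -> [-1, 3]
  satisfied 1 clause(s); 3 remain; assigned so far: [2, 4]
unit clause [1] forces x1=T; simplify:
  drop -1 from [-1, 3] -> [3]
  satisfied 2 clause(s); 1 remain; assigned so far: [1, 2, 4]
unit clause [3] forces x3=T; simplify:
  satisfied 1 clause(s); 0 remain; assigned so far: [1, 2, 3, 4]

Answer: x1=T x2=F x3=T x4=F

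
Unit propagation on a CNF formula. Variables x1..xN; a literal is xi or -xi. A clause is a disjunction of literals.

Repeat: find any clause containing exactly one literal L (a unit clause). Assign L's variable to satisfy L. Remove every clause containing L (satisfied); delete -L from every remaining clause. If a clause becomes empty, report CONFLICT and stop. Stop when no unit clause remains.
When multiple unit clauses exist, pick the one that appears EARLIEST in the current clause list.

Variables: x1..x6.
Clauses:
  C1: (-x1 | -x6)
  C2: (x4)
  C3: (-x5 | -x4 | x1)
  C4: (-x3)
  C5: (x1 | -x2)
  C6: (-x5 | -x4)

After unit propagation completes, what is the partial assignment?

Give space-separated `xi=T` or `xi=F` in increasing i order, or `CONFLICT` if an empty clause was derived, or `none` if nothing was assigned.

Answer: x3=F x4=T x5=F

Derivation:
unit clause [4] forces x4=T; simplify:
  drop -4 from [-5, -4, 1] -> [-5, 1]
  drop -4 from [-5, -4] -> [-5]
  satisfied 1 clause(s); 5 remain; assigned so far: [4]
unit clause [-3] forces x3=F; simplify:
  satisfied 1 clause(s); 4 remain; assigned so far: [3, 4]
unit clause [-5] forces x5=F; simplify:
  satisfied 2 clause(s); 2 remain; assigned so far: [3, 4, 5]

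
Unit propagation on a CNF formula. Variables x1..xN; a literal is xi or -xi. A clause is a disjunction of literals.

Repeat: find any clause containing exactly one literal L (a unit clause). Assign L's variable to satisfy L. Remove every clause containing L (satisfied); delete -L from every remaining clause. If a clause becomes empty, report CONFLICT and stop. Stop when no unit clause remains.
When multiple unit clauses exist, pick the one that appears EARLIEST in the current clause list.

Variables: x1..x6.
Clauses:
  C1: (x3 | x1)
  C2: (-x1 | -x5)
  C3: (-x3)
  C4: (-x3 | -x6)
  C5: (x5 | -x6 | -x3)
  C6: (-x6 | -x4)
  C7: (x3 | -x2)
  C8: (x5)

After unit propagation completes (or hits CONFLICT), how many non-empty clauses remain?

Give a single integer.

Answer: 2

Derivation:
unit clause [-3] forces x3=F; simplify:
  drop 3 from [3, 1] -> [1]
  drop 3 from [3, -2] -> [-2]
  satisfied 3 clause(s); 5 remain; assigned so far: [3]
unit clause [1] forces x1=T; simplify:
  drop -1 from [-1, -5] -> [-5]
  satisfied 1 clause(s); 4 remain; assigned so far: [1, 3]
unit clause [-5] forces x5=F; simplify:
  drop 5 from [5] -> [] (empty!)
  satisfied 1 clause(s); 3 remain; assigned so far: [1, 3, 5]
CONFLICT (empty clause)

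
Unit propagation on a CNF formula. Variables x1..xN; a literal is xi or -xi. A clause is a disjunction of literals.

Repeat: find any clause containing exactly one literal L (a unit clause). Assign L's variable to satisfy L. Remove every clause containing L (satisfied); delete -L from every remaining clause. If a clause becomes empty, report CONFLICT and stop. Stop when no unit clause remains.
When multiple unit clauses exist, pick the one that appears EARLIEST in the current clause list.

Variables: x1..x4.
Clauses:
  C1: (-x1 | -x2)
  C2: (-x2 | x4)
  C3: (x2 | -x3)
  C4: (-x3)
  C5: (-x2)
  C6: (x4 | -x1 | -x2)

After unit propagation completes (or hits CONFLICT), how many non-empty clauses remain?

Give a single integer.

Answer: 0

Derivation:
unit clause [-3] forces x3=F; simplify:
  satisfied 2 clause(s); 4 remain; assigned so far: [3]
unit clause [-2] forces x2=F; simplify:
  satisfied 4 clause(s); 0 remain; assigned so far: [2, 3]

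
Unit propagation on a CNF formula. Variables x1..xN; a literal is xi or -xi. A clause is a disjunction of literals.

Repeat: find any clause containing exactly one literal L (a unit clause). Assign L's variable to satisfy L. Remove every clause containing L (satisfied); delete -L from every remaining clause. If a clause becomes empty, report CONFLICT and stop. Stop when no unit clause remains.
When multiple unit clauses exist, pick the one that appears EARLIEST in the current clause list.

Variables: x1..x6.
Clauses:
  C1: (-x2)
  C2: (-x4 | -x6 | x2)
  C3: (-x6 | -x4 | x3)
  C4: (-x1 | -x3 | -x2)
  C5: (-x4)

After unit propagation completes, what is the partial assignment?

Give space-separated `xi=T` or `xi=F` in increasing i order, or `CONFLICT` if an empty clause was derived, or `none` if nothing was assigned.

unit clause [-2] forces x2=F; simplify:
  drop 2 from [-4, -6, 2] -> [-4, -6]
  satisfied 2 clause(s); 3 remain; assigned so far: [2]
unit clause [-4] forces x4=F; simplify:
  satisfied 3 clause(s); 0 remain; assigned so far: [2, 4]

Answer: x2=F x4=F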